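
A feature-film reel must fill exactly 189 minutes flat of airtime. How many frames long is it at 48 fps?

544320 frames

189 min = 11340 s.
Frames = 11340 × 48 = 544320.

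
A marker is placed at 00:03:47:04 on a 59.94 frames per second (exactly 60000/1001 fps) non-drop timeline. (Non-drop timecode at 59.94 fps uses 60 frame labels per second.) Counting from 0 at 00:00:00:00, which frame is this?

13624

Total seconds to the label: (0 × 3600 + 3 × 60 + 47) = 227.
Frame index = 227 × 60 + 4 = 13624.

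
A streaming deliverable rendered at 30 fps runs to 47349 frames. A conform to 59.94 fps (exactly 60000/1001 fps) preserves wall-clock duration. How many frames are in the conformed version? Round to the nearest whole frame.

Frames at target rate = 47349 × (60000/1001) / (30) = 94698000/1001 ≈ 94603.397.
Nearest whole frame: 94603.

94603 frames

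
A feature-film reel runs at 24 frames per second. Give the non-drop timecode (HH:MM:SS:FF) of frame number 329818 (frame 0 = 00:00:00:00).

03:49:02:10

329818 ÷ 24 = 13742 full seconds, remainder 10 frames.
13742 s = 3 h 49 min 2 s.
Timecode: 03:49:02:10.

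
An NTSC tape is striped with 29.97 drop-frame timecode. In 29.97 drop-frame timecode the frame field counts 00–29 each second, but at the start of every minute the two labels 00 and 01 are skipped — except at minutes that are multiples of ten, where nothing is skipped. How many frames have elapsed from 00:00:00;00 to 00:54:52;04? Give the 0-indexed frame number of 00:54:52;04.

98666

Complete 10-minute blocks: 5, each 17982 frames → 89910.
Remaining 4 whole minutes in the current block: 1800 + 3 × 1798 = 7194 frames.
Within the current minute: 52 × 30 + 4 − 2 = 1562 (labels ;00/;01 skipped at this minute). Total = 89910 + 7194 + 1562 = 98666.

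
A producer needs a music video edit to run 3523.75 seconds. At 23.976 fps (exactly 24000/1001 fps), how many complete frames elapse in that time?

Frames = 3523.75 × 24000/1001 = 84570000/1001 ≈ 84485.5145.
Complete frames: 84485.

84485 frames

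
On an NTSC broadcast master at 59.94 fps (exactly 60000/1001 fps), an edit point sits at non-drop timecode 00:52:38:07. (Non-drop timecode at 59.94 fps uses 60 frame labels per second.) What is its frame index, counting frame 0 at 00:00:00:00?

frame 189487

Total seconds to the label: (0 × 3600 + 52 × 60 + 38) = 3158.
Frame index = 3158 × 60 + 7 = 189487.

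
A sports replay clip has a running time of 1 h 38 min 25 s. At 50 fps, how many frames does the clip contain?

1 h 38 min 25 s = 5905 s.
Frames = 5905 × 50 = 295250.

295250 frames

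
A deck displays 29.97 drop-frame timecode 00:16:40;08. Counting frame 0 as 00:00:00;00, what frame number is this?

29978

As if non-drop at 30 labels/s: (0 × 3600 + 16 × 60 + 40) × 30 + 8 = 30008.
Minute boundaries passed: 16; those not divisible by 10: 16 − 1 = 15; dropped labels = 2 × 15 = 30.
Actual frame index = 30008 − 30 = 29978.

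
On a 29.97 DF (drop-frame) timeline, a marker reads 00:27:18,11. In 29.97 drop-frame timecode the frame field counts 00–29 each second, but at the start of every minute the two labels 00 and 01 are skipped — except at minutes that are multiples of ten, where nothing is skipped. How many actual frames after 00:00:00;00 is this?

Complete 10-minute blocks: 2, each 17982 frames → 35964.
Remaining 7 whole minutes in the current block: 1800 + 6 × 1798 = 12588 frames.
Within the current minute: 18 × 30 + 11 − 2 = 549 (labels ;00/;01 skipped at this minute). Total = 35964 + 12588 + 549 = 49101.

49101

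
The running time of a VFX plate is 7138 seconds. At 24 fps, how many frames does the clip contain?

171312 frames

Frames = 7138 × 24 = 171312.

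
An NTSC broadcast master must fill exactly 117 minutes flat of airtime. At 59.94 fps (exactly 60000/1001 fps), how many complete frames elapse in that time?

420779 frames

117 min = 7020 s.
Frames = 7020 × 60000/1001 = 32400000/77 ≈ 420779.2208.
Complete frames: 420779.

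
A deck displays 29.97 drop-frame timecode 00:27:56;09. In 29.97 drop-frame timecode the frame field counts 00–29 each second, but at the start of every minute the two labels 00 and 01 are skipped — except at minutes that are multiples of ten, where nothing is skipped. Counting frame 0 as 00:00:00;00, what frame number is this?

As if non-drop at 30 labels/s: (0 × 3600 + 27 × 60 + 56) × 30 + 9 = 50289.
Minute boundaries passed: 27; those not divisible by 10: 27 − 2 = 25; dropped labels = 2 × 25 = 50.
Actual frame index = 50289 − 50 = 50239.

50239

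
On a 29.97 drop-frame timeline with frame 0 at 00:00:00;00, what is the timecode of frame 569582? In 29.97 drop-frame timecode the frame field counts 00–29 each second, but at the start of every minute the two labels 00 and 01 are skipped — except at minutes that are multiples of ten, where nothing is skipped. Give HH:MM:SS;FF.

Ten DF minutes hold 17982 frames, so frame 569582 lies in block 31 (frames 557442–575423) with 12140 frames into that block.
The block's first minute is 1800 frames and the rest 1798 each; 12140 frames reaches minute 6, so 31 × 18 + 6 × 2 = 570 labels have been skipped so far.
Adding those back, label number 569582 + 570 = 570152 at 30 labels/s is 19005 s + 2 f = 5 h 16 min 45 s frame 2, i.e. 05:16:45;02.

05:16:45;02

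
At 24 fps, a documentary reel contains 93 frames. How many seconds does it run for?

3.875 seconds

Running time = 93 / (24) = 3.875 s.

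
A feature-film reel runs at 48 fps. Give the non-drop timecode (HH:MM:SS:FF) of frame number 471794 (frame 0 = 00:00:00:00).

02:43:49:02

471794 ÷ 48 = 9829 full seconds, remainder 2 frames.
9829 s = 2 h 43 min 49 s.
Timecode: 02:43:49:02.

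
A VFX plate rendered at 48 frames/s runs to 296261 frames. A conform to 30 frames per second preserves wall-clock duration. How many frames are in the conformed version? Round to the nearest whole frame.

185163 frames

Frames at target rate = 296261 × (30) / (48) = 1481305/8 ≈ 185163.125.
Nearest whole frame: 185163.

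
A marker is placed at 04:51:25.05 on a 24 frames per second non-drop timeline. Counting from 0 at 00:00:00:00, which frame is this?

Total seconds to the label: (4 × 3600 + 51 × 60 + 25) = 17485.
Frame index = 17485 × 24 + 5 = 419645.

frame 419645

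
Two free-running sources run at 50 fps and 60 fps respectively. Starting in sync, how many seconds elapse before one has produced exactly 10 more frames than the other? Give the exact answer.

1 seconds

The gap grows by |60 − 50| = 10 frames per second.
Time for a 10-frame gap: 10 ÷ (10) = 1 s.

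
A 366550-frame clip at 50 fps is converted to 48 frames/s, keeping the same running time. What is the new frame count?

Target frames = source frames × (target rate / source rate) = 366550 × (48)/(50) = 366550 × 24/25 = 351888.

351888 frames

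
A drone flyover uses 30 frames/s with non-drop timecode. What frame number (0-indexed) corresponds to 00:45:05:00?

Total seconds to the label: (0 × 3600 + 45 × 60 + 5) = 2705.
Frame index = 2705 × 30 + 0 = 81150.

81150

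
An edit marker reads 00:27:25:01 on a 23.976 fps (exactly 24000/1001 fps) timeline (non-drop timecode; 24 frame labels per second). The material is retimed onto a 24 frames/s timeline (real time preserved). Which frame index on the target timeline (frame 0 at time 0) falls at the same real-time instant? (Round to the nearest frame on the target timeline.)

frame 39520

Source frame index: (0×3600 + 27×60 + 25) × 24 + 1 = 39481.
Real time: 39481 / (24000/1001) = 39520481/24000 s.
Target frame: (39520481/24000) × (24) = 39520481/1000 ≈ 39520.481 → 39520.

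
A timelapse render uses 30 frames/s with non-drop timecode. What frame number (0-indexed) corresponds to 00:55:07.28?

99238

Total seconds to the label: (0 × 3600 + 55 × 60 + 7) = 3307.
Frame index = 3307 × 30 + 28 = 99238.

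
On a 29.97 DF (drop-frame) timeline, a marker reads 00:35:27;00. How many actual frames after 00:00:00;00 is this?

As if non-drop at 30 labels/s: (0 × 3600 + 35 × 60 + 27) × 30 + 0 = 63810.
Minute boundaries passed: 35; those not divisible by 10: 35 − 3 = 32; dropped labels = 2 × 32 = 64.
Actual frame index = 63810 − 64 = 63746.

63746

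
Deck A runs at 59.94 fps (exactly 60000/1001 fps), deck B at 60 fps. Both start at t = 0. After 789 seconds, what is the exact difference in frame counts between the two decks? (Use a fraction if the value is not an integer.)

A emits 60000/1001 × 789 = 47340000/1001 frames; B emits 60 × 789 = 47340.
Difference = 47340/1001 frames (≈ 47.2927); B is ahead of A.

47340/1001 frames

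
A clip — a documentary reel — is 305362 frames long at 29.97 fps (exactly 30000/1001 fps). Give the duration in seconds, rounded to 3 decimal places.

Running time = 305362 × 1001/30000 = 152833681/15000 s ≈ 10188.912 s.

10188.912 seconds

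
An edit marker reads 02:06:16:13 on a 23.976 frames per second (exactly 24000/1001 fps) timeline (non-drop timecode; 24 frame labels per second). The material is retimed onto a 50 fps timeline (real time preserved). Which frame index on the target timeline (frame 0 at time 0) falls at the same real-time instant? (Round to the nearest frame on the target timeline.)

Source frame index: (2×3600 + 6×60 + 16) × 24 + 13 = 181837.
Real time: 181837 / (24000/1001) = 182018837/24000 s.
Target frame: (182018837/24000) × (50) = 182018837/480 ≈ 379205.910 → 379206.

frame 379206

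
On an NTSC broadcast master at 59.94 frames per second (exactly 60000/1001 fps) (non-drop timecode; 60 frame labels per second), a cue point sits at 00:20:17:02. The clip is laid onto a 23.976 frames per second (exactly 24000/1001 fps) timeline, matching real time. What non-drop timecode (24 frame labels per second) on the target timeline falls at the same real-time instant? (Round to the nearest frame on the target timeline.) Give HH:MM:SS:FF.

Source frame index: (0×3600 + 20×60 + 17) × 60 + 2 = 73022.
Real time: 73022 / (60000/1001) = 36547511/30000 s.
Target frame: (36547511/30000) × (24000/1001) = 146044/5 ≈ 29208.800 → 29209.
At 24 labels/s: frame 29209 → 00:20:17:01.

00:20:17:01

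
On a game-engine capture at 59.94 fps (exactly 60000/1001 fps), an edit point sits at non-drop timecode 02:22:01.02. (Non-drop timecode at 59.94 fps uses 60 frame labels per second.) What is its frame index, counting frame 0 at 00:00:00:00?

Total seconds to the label: (2 × 3600 + 22 × 60 + 1) = 8521.
Frame index = 8521 × 60 + 2 = 511262.

511262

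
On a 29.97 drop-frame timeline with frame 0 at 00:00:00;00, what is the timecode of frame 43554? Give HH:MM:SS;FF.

00:24:13;08

Ten DF minutes hold 17982 frames, so frame 43554 lies in block 2 (frames 35964–53945) with 7590 frames into that block.
The block's first minute is 1800 frames and the rest 1798 each; 7590 frames reaches minute 4, so 2 × 18 + 4 × 2 = 44 labels have been skipped so far.
Adding those back, label number 43554 + 44 = 43598 at 30 labels/s is 1453 s + 8 f = 0 h 24 min 13 s frame 8, i.e. 00:24:13;08.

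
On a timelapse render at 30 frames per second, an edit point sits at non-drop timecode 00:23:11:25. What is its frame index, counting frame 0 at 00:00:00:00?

Total seconds to the label: (0 × 3600 + 23 × 60 + 11) = 1391.
Frame index = 1391 × 30 + 25 = 41755.

frame 41755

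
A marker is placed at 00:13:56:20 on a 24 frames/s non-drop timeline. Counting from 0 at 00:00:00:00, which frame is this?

Total seconds to the label: (0 × 3600 + 13 × 60 + 56) = 836.
Frame index = 836 × 24 + 20 = 20084.

frame 20084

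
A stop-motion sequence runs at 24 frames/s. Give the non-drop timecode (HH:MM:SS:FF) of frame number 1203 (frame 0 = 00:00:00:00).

00:00:50:03

1203 ÷ 24 = 50 full seconds, remainder 3 frames.
50 s = 0 h 0 min 50 s.
Timecode: 00:00:50:03.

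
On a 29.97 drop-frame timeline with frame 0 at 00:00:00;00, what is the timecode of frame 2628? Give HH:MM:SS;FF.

00:01:27;20

Ten DF minutes hold 17982 frames, so frame 2628 lies in block 0 (frames 0–17981) with 2628 frames into that block.
The block's first minute is 1800 frames and the rest 1798 each; 2628 frames reaches minute 1, so 0 × 18 + 1 × 2 = 2 labels have been skipped so far.
Adding those back, label number 2628 + 2 = 2630 at 30 labels/s is 87 s + 20 f = 0 h 1 min 27 s frame 20, i.e. 00:01:27;20.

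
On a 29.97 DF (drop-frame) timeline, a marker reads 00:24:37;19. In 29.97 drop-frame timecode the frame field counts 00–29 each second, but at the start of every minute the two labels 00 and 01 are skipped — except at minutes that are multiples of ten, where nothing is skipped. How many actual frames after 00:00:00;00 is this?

Complete 10-minute blocks: 2, each 17982 frames → 35964.
Remaining 4 whole minutes in the current block: 1800 + 3 × 1798 = 7194 frames.
Within the current minute: 37 × 30 + 19 − 2 = 1127 (labels ;00/;01 skipped at this minute). Total = 35964 + 7194 + 1127 = 44285.

44285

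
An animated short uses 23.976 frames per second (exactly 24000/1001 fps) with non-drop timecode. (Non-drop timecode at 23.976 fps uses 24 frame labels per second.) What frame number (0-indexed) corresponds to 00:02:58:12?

Total seconds to the label: (0 × 3600 + 2 × 60 + 58) = 178.
Frame index = 178 × 24 + 12 = 4284.

frame 4284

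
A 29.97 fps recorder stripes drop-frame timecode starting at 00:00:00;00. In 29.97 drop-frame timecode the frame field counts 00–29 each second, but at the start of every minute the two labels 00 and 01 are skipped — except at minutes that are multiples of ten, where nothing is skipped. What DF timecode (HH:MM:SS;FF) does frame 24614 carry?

00:13:41;08

Each 10-minute DF block holds 10 × 60 × 30 − 9 × 2 = 17982 frames. 24614 ÷ 17982 → 1 full block, remainder 6632.
Within the partial block the first minute is 1800 frames and each further minute 1798, so 3 further minute boundaries passed. Total skipped labels = 18 × 1 + 2 × 3 = 24.
Non-drop label index = 24614 + 24 = 24638; at 30 labels/s that is 00:13:41:08, i.e. DF 00:13:41;08.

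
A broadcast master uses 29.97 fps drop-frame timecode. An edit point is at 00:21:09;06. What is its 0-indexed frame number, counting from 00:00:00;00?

As if non-drop at 30 labels/s: (0 × 3600 + 21 × 60 + 9) × 30 + 6 = 38076.
Minute boundaries passed: 21; those not divisible by 10: 21 − 2 = 19; dropped labels = 2 × 19 = 38.
Actual frame index = 38076 − 38 = 38038.

38038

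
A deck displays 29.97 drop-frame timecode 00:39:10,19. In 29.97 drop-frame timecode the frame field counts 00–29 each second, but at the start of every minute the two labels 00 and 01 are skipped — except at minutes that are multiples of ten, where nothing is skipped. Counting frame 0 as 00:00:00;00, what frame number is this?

70447

Complete 10-minute blocks: 3, each 17982 frames → 53946.
Remaining 9 whole minutes in the current block: 1800 + 8 × 1798 = 16184 frames.
Within the current minute: 10 × 30 + 19 − 2 = 317 (labels ;00/;01 skipped at this minute). Total = 53946 + 16184 + 317 = 70447.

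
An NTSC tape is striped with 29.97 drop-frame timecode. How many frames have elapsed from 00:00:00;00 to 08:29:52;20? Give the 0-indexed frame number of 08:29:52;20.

916862

As if non-drop at 30 labels/s: (8 × 3600 + 29 × 60 + 52) × 30 + 20 = 917780.
Minute boundaries passed: 509; those not divisible by 10: 509 − 50 = 459; dropped labels = 2 × 459 = 918.
Actual frame index = 917780 − 918 = 916862.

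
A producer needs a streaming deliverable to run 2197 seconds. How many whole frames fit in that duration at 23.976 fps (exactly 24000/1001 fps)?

Frames = 2197 × 24000/1001 = 4056000/77 ≈ 52675.3247.
Complete frames: 52675.

52675 frames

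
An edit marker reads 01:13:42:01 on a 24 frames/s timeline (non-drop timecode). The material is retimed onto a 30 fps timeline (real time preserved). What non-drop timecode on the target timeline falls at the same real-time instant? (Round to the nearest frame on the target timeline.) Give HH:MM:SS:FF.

Source frame index: (1×3600 + 13×60 + 42) × 24 + 1 = 106129.
Real time: 106129 / (24) = 106129/24 s.
Target frame: (106129/24) × (30) = 530645/4 ≈ 132661.250 → 132661.
At 30 labels/s: frame 132661 → 01:13:42:01.

01:13:42:01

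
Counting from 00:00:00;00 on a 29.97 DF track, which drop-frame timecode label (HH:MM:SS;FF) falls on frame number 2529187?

23:26:30;19

Each 10-minute DF block holds 10 × 60 × 30 − 9 × 2 = 17982 frames. 2529187 ÷ 17982 → 140 full blocks, remainder 11707.
Within the partial block the first minute is 1800 frames and each further minute 1798, so 6 further minute boundaries passed. Total skipped labels = 18 × 140 + 2 × 6 = 2532.
Non-drop label index = 2529187 + 2532 = 2531719; at 30 labels/s that is 23:26:30:19, i.e. DF 23:26:30;19.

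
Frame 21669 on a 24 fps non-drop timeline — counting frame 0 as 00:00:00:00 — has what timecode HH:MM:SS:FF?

21669 ÷ 24 = 902 full seconds, remainder 21 frames.
902 s = 0 h 15 min 2 s.
Timecode: 00:15:02:21.

00:15:02:21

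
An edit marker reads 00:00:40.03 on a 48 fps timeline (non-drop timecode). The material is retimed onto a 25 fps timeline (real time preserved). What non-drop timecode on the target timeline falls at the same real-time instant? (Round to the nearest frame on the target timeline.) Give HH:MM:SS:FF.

Source frame index: (0×3600 + 0×60 + 40) × 48 + 3 = 1923.
Real time: 1923 / (48) = 641/16 s.
Target frame: (641/16) × (25) = 16025/16 ≈ 1001.562 → 1002.
At 25 labels/s: frame 1002 → 00:00:40:02.

00:00:40:02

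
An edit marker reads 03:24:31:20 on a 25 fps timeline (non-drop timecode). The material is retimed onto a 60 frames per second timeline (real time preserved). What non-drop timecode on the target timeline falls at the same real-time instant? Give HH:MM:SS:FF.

Source frame index: (3×3600 + 24×60 + 31) × 25 + 20 = 306795.
Real time: 306795 / (25) = 61359/5 s.
Target frame: (61359/5) × (60) = 736308.
At 60 labels/s: frame 736308 → 03:24:31:48.

03:24:31:48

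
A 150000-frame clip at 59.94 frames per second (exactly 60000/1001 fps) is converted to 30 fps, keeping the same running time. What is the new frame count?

Target frames = source frames × (target rate / source rate) = 150000 × (30)/(60000/1001) = 150000 × 1001/2000 = 75075.

75075 frames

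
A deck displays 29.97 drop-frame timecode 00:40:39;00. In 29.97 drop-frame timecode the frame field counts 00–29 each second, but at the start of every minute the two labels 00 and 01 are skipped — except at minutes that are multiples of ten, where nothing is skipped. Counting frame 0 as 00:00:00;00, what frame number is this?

Complete 10-minute blocks: 4, each 17982 frames → 71928.
Remaining 0 whole minutes in the current block: 0 frames.
Within the current minute: 39 × 30 + 0 = 1170. Total = 71928 + 0 + 1170 = 73098.

73098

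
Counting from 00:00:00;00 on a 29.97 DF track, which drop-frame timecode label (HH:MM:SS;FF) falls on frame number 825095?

07:38:50;21

Each 10-minute DF block holds 10 × 60 × 30 − 9 × 2 = 17982 frames. 825095 ÷ 17982 → 45 full blocks, remainder 15905.
Within the partial block the first minute is 1800 frames and each further minute 1798, so 8 further minute boundaries passed. Total skipped labels = 18 × 45 + 2 × 8 = 826.
Non-drop label index = 825095 + 826 = 825921; at 30 labels/s that is 07:38:50:21, i.e. DF 07:38:50;21.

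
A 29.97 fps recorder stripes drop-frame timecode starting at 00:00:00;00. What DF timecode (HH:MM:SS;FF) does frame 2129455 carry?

19:44:12;27

Each 10-minute DF block holds 10 × 60 × 30 − 9 × 2 = 17982 frames. 2129455 ÷ 17982 → 118 full blocks, remainder 7579.
Within the partial block the first minute is 1800 frames and each further minute 1798, so 4 further minute boundaries passed. Total skipped labels = 18 × 118 + 2 × 4 = 2132.
Non-drop label index = 2129455 + 2132 = 2131587; at 30 labels/s that is 19:44:12:27, i.e. DF 19:44:12;27.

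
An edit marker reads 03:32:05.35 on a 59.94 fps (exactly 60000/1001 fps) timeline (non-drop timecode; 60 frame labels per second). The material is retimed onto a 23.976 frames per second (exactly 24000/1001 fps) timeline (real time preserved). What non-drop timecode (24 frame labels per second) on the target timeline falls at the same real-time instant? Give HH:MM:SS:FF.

03:32:05:14

Source frame index: (3×3600 + 32×60 + 5) × 60 + 35 = 763535.
Real time: 763535 / (60000/1001) = 152859707/12000 s.
Target frame: (152859707/12000) × (24000/1001) = 305414.
At 24 labels/s: frame 305414 → 03:32:05:14.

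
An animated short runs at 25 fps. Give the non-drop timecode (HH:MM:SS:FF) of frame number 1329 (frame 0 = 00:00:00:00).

00:00:53:04

1329 ÷ 25 = 53 full seconds, remainder 4 frames.
53 s = 0 h 0 min 53 s.
Timecode: 00:00:53:04.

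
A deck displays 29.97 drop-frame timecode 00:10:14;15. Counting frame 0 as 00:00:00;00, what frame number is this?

Complete 10-minute blocks: 1, each 17982 frames → 17982.
Remaining 0 whole minutes in the current block: 0 frames.
Within the current minute: 14 × 30 + 15 = 435. Total = 17982 + 0 + 435 = 18417.

18417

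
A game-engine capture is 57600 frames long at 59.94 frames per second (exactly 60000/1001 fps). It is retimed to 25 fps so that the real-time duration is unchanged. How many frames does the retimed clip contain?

Target frames = source frames × (target rate / source rate) = 57600 × (25)/(60000/1001) = 57600 × 1001/2400 = 24024.

24024 frames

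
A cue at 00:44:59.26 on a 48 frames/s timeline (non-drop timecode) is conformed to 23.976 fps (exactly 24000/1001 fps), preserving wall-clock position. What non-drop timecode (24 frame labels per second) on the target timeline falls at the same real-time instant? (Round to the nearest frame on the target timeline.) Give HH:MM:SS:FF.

Source frame index: (0×3600 + 44×60 + 59) × 48 + 26 = 129578.
Real time: 129578 / (48) = 64789/24 s.
Target frame: (64789/24) × (24000/1001) = 64789000/1001 ≈ 64724.276 → 64724.
At 24 labels/s: frame 64724 → 00:44:56:20.

00:44:56:20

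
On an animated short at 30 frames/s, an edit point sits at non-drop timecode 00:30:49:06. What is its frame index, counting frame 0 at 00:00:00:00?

Total seconds to the label: (0 × 3600 + 30 × 60 + 49) = 1849.
Frame index = 1849 × 30 + 6 = 55476.

55476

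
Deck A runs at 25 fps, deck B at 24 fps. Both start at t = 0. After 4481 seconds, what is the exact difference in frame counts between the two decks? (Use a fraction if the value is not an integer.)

4481 frames

A emits 25 × 4481 = 112025 frames; B emits 24 × 4481 = 107544.
Difference = 4481 frames; B is behind A.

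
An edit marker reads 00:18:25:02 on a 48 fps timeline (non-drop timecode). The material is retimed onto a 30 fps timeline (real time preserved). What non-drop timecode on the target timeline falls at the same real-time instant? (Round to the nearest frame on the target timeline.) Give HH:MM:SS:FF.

00:18:25:01

Source frame index: (0×3600 + 18×60 + 25) × 48 + 2 = 53042.
Real time: 53042 / (48) = 26521/24 s.
Target frame: (26521/24) × (30) = 132605/4 ≈ 33151.250 → 33151.
At 30 labels/s: frame 33151 → 00:18:25:01.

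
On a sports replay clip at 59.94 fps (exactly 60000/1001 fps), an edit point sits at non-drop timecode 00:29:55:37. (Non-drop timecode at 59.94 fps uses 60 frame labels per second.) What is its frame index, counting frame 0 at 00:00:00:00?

107737

Total seconds to the label: (0 × 3600 + 29 × 60 + 55) = 1795.
Frame index = 1795 × 60 + 37 = 107737.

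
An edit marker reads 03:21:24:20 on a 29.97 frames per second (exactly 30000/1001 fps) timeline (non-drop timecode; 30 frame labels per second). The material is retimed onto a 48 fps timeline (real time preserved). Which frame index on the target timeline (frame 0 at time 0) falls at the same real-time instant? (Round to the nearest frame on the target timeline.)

Source frame index: (3×3600 + 21×60 + 24) × 30 + 20 = 362540.
Real time: 362540 / (30000/1001) = 18145127/1500 s.
Target frame: (18145127/1500) × (48) = 72580508/125 ≈ 580644.064 → 580644.

frame 580644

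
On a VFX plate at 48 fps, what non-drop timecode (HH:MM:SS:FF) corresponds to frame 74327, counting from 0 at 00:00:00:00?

74327 ÷ 48 = 1548 full seconds, remainder 23 frames.
1548 s = 0 h 25 min 48 s.
Timecode: 00:25:48:23.

00:25:48:23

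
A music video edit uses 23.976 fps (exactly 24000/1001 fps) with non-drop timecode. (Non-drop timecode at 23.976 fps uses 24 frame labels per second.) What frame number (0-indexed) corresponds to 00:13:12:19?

Total seconds to the label: (0 × 3600 + 13 × 60 + 12) = 792.
Frame index = 792 × 24 + 19 = 19027.

19027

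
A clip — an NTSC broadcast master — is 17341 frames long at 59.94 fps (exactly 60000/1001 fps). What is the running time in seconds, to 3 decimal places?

Running time = 17341 × 1001/60000 = 17358341/60000 s ≈ 289.306 s.

289.306 seconds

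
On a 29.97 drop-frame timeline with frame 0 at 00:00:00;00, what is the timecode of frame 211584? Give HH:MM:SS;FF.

Each 10-minute DF block holds 10 × 60 × 30 − 9 × 2 = 17982 frames. 211584 ÷ 17982 → 11 full blocks, remainder 13782.
Within the partial block the first minute is 1800 frames and each further minute 1798, so 7 further minute boundaries passed. Total skipped labels = 18 × 11 + 2 × 7 = 212.
Non-drop label index = 211584 + 212 = 211796; at 30 labels/s that is 01:57:39:26, i.e. DF 01:57:39;26.

01:57:39;26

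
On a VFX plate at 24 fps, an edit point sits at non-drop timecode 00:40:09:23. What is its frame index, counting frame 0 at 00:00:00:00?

Total seconds to the label: (0 × 3600 + 40 × 60 + 9) = 2409.
Frame index = 2409 × 24 + 23 = 57839.

57839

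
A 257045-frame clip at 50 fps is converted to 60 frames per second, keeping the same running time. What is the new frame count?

Target frames = source frames × (target rate / source rate) = 257045 × (60)/(50) = 257045 × 6/5 = 308454.

308454 frames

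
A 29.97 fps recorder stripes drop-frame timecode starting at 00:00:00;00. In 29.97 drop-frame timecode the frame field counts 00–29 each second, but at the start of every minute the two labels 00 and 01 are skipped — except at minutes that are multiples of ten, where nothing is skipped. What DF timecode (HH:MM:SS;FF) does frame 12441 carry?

Ten DF minutes hold 17982 frames, so frame 12441 lies in block 0 (frames 0–17981) with 12441 frames into that block.
The block's first minute is 1800 frames and the rest 1798 each; 12441 frames reaches minute 6, so 0 × 18 + 6 × 2 = 12 labels have been skipped so far.
Adding those back, label number 12441 + 12 = 12453 at 30 labels/s is 415 s + 3 f = 0 h 6 min 55 s frame 3, i.e. 00:06:55;03.

00:06:55;03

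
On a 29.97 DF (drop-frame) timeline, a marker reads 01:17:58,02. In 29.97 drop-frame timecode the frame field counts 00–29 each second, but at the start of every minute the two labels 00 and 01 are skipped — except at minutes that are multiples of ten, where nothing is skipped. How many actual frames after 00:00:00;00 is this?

140202

As if non-drop at 30 labels/s: (1 × 3600 + 17 × 60 + 58) × 30 + 2 = 140342.
Minute boundaries passed: 77; those not divisible by 10: 77 − 7 = 70; dropped labels = 2 × 70 = 140.
Actual frame index = 140342 − 140 = 140202.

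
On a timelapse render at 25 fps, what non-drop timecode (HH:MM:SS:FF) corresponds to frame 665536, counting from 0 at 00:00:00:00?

665536 ÷ 25 = 26621 full seconds, remainder 11 frames.
26621 s = 7 h 23 min 41 s.
Timecode: 07:23:41:11.

07:23:41:11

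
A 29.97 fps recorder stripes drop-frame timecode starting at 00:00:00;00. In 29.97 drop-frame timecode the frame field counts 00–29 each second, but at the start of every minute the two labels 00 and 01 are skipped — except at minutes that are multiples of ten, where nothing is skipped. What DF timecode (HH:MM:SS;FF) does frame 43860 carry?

00:24:23;14

Ten DF minutes hold 17982 frames, so frame 43860 lies in block 2 (frames 35964–53945) with 7896 frames into that block.
The block's first minute is 1800 frames and the rest 1798 each; 7896 frames reaches minute 4, so 2 × 18 + 4 × 2 = 44 labels have been skipped so far.
Adding those back, label number 43860 + 44 = 43904 at 30 labels/s is 1463 s + 14 f = 0 h 24 min 23 s frame 14, i.e. 00:24:23;14.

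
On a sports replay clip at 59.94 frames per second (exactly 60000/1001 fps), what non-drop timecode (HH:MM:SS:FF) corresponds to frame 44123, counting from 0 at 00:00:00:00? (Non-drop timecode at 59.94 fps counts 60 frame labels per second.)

44123 ÷ 60 = 735 full seconds, remainder 23 frames.
735 s = 0 h 12 min 15 s.
Timecode: 00:12:15:23.

00:12:15:23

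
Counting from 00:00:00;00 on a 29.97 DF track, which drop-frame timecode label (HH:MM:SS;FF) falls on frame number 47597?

00:26:28;05

Ten DF minutes hold 17982 frames, so frame 47597 lies in block 2 (frames 35964–53945) with 11633 frames into that block.
The block's first minute is 1800 frames and the rest 1798 each; 11633 frames reaches minute 6, so 2 × 18 + 6 × 2 = 48 labels have been skipped so far.
Adding those back, label number 47597 + 48 = 47645 at 30 labels/s is 1588 s + 5 f = 0 h 26 min 28 s frame 5, i.e. 00:26:28;05.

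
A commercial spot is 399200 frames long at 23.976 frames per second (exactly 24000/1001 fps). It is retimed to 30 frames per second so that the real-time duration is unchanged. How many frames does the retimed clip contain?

Target frames = source frames × (target rate / source rate) = 399200 × (30)/(24000/1001) = 399200 × 1001/800 = 499499.

499499 frames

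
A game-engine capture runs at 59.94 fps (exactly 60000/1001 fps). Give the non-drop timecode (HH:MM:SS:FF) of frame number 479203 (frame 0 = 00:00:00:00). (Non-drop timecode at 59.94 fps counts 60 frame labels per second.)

479203 ÷ 60 = 7986 full seconds, remainder 43 frames.
7986 s = 2 h 13 min 6 s.
Timecode: 02:13:06:43.

02:13:06:43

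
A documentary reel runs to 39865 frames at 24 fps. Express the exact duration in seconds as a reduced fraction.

39865/24 seconds

Running time = 39865 ÷ (24) = 39865 × 1/24 = 39865/24 s.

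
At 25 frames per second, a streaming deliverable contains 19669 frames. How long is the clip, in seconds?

Running time = 19669 / (25) = 786.76 s.

786.76 seconds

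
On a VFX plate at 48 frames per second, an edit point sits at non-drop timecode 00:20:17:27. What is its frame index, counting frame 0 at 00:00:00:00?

frame 58443

Total seconds to the label: (0 × 3600 + 20 × 60 + 17) = 1217.
Frame index = 1217 × 48 + 27 = 58443.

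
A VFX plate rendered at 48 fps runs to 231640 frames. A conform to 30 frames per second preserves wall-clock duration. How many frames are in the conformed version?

Target frames = source frames × (target rate / source rate) = 231640 × (30)/(48) = 231640 × 5/8 = 144775.

144775 frames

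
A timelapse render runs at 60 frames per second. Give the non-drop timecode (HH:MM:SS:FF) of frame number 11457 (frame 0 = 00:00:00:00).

00:03:10:57

11457 ÷ 60 = 190 full seconds, remainder 57 frames.
190 s = 0 h 3 min 10 s.
Timecode: 00:03:10:57.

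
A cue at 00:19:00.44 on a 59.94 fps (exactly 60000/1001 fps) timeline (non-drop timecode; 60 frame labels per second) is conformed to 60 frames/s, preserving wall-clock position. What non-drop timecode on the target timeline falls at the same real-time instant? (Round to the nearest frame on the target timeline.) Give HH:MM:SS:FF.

Source frame index: (0×3600 + 19×60 + 0) × 60 + 44 = 68444.
Real time: 68444 / (60000/1001) = 17128111/15000 s.
Target frame: (17128111/15000) × (60) = 17128111/250 ≈ 68512.444 → 68512.
At 60 labels/s: frame 68512 → 00:19:01:52.

00:19:01:52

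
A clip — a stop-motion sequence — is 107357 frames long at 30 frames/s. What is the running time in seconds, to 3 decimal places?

3578.567 seconds

Running time = 107357 × 1/30 = 107357/30 s ≈ 3578.567 s.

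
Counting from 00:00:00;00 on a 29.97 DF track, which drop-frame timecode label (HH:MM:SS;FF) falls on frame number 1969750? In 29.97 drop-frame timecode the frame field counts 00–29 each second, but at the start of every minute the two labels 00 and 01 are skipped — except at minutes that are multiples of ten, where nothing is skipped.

Ten DF minutes hold 17982 frames, so frame 1969750 lies in block 109 (frames 1960038–1978019) with 9712 frames into that block.
The block's first minute is 1800 frames and the rest 1798 each; 9712 frames reaches minute 5, so 109 × 18 + 5 × 2 = 1972 labels have been skipped so far.
Adding those back, label number 1969750 + 1972 = 1971722 at 30 labels/s is 65724 s + 2 f = 18 h 15 min 24 s frame 2, i.e. 18:15:24;02.

18:15:24;02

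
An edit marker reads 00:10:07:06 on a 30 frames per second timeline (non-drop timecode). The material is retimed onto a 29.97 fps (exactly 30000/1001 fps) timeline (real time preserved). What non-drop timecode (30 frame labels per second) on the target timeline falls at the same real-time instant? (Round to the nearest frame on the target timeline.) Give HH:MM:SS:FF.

Source frame index: (0×3600 + 10×60 + 7) × 30 + 6 = 18216.
Real time: 18216 / (30) = 3036/5 s.
Target frame: (3036/5) × (30000/1001) = 1656000/91 ≈ 18197.802 → 18198.
At 30 labels/s: frame 18198 → 00:10:06:18.

00:10:06:18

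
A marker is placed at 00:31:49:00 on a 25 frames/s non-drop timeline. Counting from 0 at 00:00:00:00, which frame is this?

Total seconds to the label: (0 × 3600 + 31 × 60 + 49) = 1909.
Frame index = 1909 × 25 + 0 = 47725.

47725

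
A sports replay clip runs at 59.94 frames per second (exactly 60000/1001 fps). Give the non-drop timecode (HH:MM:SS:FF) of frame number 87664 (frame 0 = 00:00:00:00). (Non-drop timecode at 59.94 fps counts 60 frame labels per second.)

87664 ÷ 60 = 1461 full seconds, remainder 4 frames.
1461 s = 0 h 24 min 21 s.
Timecode: 00:24:21:04.

00:24:21:04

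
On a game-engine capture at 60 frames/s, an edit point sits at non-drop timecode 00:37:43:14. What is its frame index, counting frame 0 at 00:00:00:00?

frame 135794

Total seconds to the label: (0 × 3600 + 37 × 60 + 43) = 2263.
Frame index = 2263 × 60 + 14 = 135794.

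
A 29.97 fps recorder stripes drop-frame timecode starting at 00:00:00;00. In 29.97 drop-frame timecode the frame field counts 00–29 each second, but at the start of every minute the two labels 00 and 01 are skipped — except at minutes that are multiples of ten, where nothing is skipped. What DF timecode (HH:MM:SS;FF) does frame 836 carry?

00:00:27;26

Each 10-minute DF block holds 10 × 60 × 30 − 9 × 2 = 17982 frames. 836 ÷ 17982 → 0 full blocks, remainder 836.
Within the partial block the first minute is 1800 frames and each further minute 1798, so 0 further minute boundaries passed. Total skipped labels = 18 × 0 + 2 × 0 = 0.
Non-drop label index = 836 + 0 = 836; at 30 labels/s that is 00:00:27:26, i.e. DF 00:00:27;26.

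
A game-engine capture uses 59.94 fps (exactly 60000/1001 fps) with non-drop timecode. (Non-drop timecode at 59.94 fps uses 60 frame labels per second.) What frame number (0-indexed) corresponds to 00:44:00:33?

Total seconds to the label: (0 × 3600 + 44 × 60 + 0) = 2640.
Frame index = 2640 × 60 + 33 = 158433.

frame 158433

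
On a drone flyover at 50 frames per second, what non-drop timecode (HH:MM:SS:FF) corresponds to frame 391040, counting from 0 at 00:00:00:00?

391040 ÷ 50 = 7820 full seconds, remainder 40 frames.
7820 s = 2 h 10 min 20 s.
Timecode: 02:10:20:40.

02:10:20:40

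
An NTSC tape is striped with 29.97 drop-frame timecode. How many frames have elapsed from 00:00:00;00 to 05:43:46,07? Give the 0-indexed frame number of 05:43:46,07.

618169

Complete 10-minute blocks: 34, each 17982 frames → 611388.
Remaining 3 whole minutes in the current block: 1800 + 2 × 1798 = 5396 frames.
Within the current minute: 46 × 30 + 7 − 2 = 1385 (labels ;00/;01 skipped at this minute). Total = 611388 + 5396 + 1385 = 618169.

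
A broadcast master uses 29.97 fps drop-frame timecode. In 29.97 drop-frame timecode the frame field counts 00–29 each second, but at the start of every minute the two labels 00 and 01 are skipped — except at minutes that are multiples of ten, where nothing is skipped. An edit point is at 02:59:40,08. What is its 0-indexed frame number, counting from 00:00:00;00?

323084

Complete 10-minute blocks: 17, each 17982 frames → 305694.
Remaining 9 whole minutes in the current block: 1800 + 8 × 1798 = 16184 frames.
Within the current minute: 40 × 30 + 8 − 2 = 1206 (labels ;00/;01 skipped at this minute). Total = 305694 + 16184 + 1206 = 323084.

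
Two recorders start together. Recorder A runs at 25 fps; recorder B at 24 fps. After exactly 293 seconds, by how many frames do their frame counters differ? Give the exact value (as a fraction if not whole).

293 frames

A emits 25 × 293 = 7325 frames; B emits 24 × 293 = 7032.
Difference = 293 frames; B is behind A.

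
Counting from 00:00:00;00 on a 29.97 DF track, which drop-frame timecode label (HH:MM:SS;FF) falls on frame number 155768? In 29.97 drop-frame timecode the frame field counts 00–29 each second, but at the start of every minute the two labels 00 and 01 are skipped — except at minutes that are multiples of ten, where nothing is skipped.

Each 10-minute DF block holds 10 × 60 × 30 − 9 × 2 = 17982 frames. 155768 ÷ 17982 → 8 full blocks, remainder 11912.
Within the partial block the first minute is 1800 frames and each further minute 1798, so 6 further minute boundaries passed. Total skipped labels = 18 × 8 + 2 × 6 = 156.
Non-drop label index = 155768 + 156 = 155924; at 30 labels/s that is 01:26:37:14, i.e. DF 01:26:37;14.

01:26:37;14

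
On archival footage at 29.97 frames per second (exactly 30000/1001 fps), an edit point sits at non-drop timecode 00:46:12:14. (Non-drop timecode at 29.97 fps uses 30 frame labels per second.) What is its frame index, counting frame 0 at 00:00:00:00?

Total seconds to the label: (0 × 3600 + 46 × 60 + 12) = 2772.
Frame index = 2772 × 30 + 14 = 83174.

frame 83174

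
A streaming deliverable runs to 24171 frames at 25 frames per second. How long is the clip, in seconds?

Running time = 24171 / (25) = 966.84 s.

966.84 seconds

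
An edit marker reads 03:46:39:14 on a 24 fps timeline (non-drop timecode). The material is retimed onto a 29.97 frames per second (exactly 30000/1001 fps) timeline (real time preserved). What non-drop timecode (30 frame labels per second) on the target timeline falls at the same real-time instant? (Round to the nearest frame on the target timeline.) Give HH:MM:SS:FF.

Source frame index: (3×3600 + 46×60 + 39) × 24 + 14 = 326390.
Real time: 326390 / (24) = 163195/12 s.
Target frame: (163195/12) × (30000/1001) = 407987500/1001 ≈ 407579.920 → 407580.
At 30 labels/s: frame 407580 → 03:46:26:00.

03:46:26:00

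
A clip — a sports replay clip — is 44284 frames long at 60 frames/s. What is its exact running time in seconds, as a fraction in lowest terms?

11071/15 seconds

Running time = 44284 ÷ (60) = 44284 × 1/60 = 11071/15 s.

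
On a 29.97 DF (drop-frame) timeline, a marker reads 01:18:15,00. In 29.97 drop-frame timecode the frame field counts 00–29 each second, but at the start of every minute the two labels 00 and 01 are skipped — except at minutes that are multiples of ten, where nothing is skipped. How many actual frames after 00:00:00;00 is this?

As if non-drop at 30 labels/s: (1 × 3600 + 18 × 60 + 15) × 30 + 0 = 140850.
Minute boundaries passed: 78; those not divisible by 10: 78 − 7 = 71; dropped labels = 2 × 71 = 142.
Actual frame index = 140850 − 142 = 140708.

140708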